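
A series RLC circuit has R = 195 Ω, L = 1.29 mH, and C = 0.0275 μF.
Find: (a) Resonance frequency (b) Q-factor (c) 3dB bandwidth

Step 1 — Resonance condition Im(Z)=0 gives ω₀ = 1/√(LC).
Step 2 — ω₀ = 1/√(0.00129·2.75e-08) = 1.679e+05 rad/s.
Step 3 — f₀ = ω₀/(2π) = 2.672e+04 Hz.
Step 4 — Series Q: Q = ω₀L/R = 1.679e+05·0.00129/195 = 1.111.
Step 5 — 3dB bandwidth: Δω = ω₀/Q = 1.512e+05 rad/s; BW = Δω/(2π) = 2.406e+04 Hz.

(a) f₀ = 2.672e+04 Hz  (b) Q = 1.111  (c) BW = 2.406e+04 Hz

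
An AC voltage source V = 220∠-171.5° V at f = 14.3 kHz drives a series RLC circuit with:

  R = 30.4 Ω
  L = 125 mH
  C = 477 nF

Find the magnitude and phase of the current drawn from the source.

Step 1 — Angular frequency: ω = 2π·f = 2π·1.43e+04 = 8.985e+04 rad/s.
Step 2 — Component impedances:
  R: Z = R = 30.4 Ω
  L: Z = jωL = j·8.985e+04·0.125 = 0 + j1.123e+04 Ω
  C: Z = 1/(jωC) = -j/(ω·C) = 0 - j23.33 Ω
Step 3 — Series combination: Z_total = R + L + C = 30.4 + j1.121e+04 Ω = 1.121e+04∠89.8° Ω.
Step 4 — Source phasor: V = 220∠-171.5° V = -217.6 - j32.52 V.
Step 5 — Ohm's law: I = V / Z_total = (-217.6 - j32.52) / (30.4 + j1.121e+04) = -0.002954 + j0.01941 A.
Step 6 — Convert to polar: |I| = 0.01963 A, ∠I = 98.7°.

I = 0.01963∠98.7° A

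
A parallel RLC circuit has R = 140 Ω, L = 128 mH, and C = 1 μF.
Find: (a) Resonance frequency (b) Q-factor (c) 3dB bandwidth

Step 1 — Resonance: ω₀ = 1/√(LC) = 1/√(0.128·1e-06) = 2795 rad/s.
Step 2 — f₀ = ω₀/(2π) = 444.9 Hz.
Step 3 — Parallel Q: Q = R/(ω₀L) = 140/(2795·0.128) = 0.3913.
Step 4 — Bandwidth: Δω = ω₀/Q = 7143 rad/s; BW = Δω/(2π) = 1137 Hz.

(a) f₀ = 444.9 Hz  (b) Q = 0.3913  (c) BW = 1137 Hz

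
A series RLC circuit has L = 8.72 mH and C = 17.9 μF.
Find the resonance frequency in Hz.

Step 1 — Resonance condition Im(Z)=0 gives ω₀ = 1/√(LC).
Step 2 — ω₀ = 1/√(0.00872·1.79e-05) = 2531 rad/s.
Step 3 — f₀ = ω₀/(2π) = 402.8 Hz.

f₀ = 402.8 Hz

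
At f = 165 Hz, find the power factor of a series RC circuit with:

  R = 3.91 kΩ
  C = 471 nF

Step 1 — Angular frequency: ω = 2π·f = 2π·165 = 1037 rad/s.
Step 2 — Component impedances:
  R: Z = R = 3910 Ω
  C: Z = 1/(jωC) = -j/(ω·C) = 0 - j2048 Ω
Step 3 — Series combination: Z_total = R + C = 3910 - j2048 Ω = 4414∠-27.6° Ω.
Step 4 — Power factor: PF = cos(φ) = Re(Z)/|Z| = 3910/4414 = 0.8858.
Step 5 — Type: Im(Z) = -2048 ⇒ leading (phase φ = -27.6°).

PF = 0.8858 (leading, φ = -27.6°)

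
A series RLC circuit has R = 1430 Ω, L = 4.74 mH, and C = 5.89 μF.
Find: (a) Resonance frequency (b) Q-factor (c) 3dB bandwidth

Step 1 — Resonance condition Im(Z)=0 gives ω₀ = 1/√(LC).
Step 2 — ω₀ = 1/√(0.00474·5.89e-06) = 5985 rad/s.
Step 3 — f₀ = ω₀/(2π) = 952.5 Hz.
Step 4 — Series Q: Q = ω₀L/R = 5985·0.00474/1430 = 0.01984.
Step 5 — 3dB bandwidth: Δω = ω₀/Q = 3.017e+05 rad/s; BW = Δω/(2π) = 4.802e+04 Hz.

(a) f₀ = 952.5 Hz  (b) Q = 0.01984  (c) BW = 4.802e+04 Hz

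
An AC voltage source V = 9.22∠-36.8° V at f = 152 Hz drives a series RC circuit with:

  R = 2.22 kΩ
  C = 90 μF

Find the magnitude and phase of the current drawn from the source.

Step 1 — Angular frequency: ω = 2π·f = 2π·152 = 955 rad/s.
Step 2 — Component impedances:
  R: Z = R = 2220 Ω
  C: Z = 1/(jωC) = -j/(ω·C) = 0 - j11.63 Ω
Step 3 — Series combination: Z_total = R + C = 2220 - j11.63 Ω = 2220∠-0.3° Ω.
Step 4 — Source phasor: V = 9.22∠-36.8° V = 7.383 - j5.523 V.
Step 5 — Ohm's law: I = V / Z_total = (7.383 - j5.523) / (2220 - j11.63) = 0.003339 - j0.00247 A.
Step 6 — Convert to polar: |I| = 0.004153 A, ∠I = -36.5°.

I = 0.004153∠-36.5° A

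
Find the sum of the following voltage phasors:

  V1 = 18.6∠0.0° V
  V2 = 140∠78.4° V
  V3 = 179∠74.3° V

Step 1 — Convert each phasor to rectangular form:
  V1 = 18.6·(cos(0.0°) + j·sin(0.0°)) = 18.6 V
  V2 = 140·(cos(78.4°) + j·sin(78.4°)) = 28.15 + j137.1 V
  V3 = 179·(cos(74.3°) + j·sin(74.3°)) = 48.44 + j172.3 V
Step 2 — Sum components: V_total = 95.19 + j309.5 V.
Step 3 — Convert to polar: |V_total| = 323.8 V, ∠V_total = 72.9°.

V_total = 323.8∠72.9° V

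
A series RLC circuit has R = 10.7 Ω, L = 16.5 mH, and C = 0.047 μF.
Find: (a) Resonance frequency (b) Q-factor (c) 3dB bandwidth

Step 1 — Resonance: ω₀ = 1/√(LC) = 1/√(0.0165·4.7e-08) = 3.591e+04 rad/s.
Step 2 — f₀ = ω₀/(2π) = 5715 Hz.
Step 3 — Series Q: Q = ω₀L/R = 3.591e+04·0.0165/10.7 = 55.37.
Step 4 — Bandwidth: Δω = ω₀/Q = 648.5 rad/s; BW = Δω/(2π) = 103.2 Hz.

(a) f₀ = 5715 Hz  (b) Q = 55.37  (c) BW = 103.2 Hz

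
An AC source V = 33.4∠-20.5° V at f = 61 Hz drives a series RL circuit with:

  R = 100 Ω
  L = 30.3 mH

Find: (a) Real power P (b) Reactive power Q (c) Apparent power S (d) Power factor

Step 1 — Angular frequency: ω = 2π·f = 2π·61 = 383.3 rad/s.
Step 2 — Component impedances:
  R: Z = R = 100 Ω
  L: Z = jωL = j·383.3·0.0303 = 0 + j11.61 Ω
Step 3 — Series combination: Z_total = R + L = 100 + j11.61 Ω = 100.7∠6.6° Ω.
Step 4 — Source phasor: V = 33.4∠-20.5° V = 31.28 - j11.7 V.
Step 5 — Current: I = V / Z = 0.2953 - j0.1513 A = 0.3318∠-27.1° A.
Step 6 — Complex power: S = V·I* = 11.01 + j1.278 VA.
Step 7 — Real power: P = Re(S) = 11.01 W.
Step 8 — Reactive power: Q = Im(S) = 1.278 VAR.
Step 9 — Apparent power: |S| = 11.08 VA.
Step 10 — Power factor: PF = P/|S| = 0.9933 (lagging).

(a) P = 11.01 W  (b) Q = 1.278 VAR  (c) S = 11.08 VA  (d) PF = 0.9933 (lagging)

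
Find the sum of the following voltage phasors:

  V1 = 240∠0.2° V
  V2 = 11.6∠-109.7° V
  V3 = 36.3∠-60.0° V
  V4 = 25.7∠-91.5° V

Step 1 — Convert each phasor to rectangular form:
  V1 = 240·(cos(0.2°) + j·sin(0.2°)) = 240 + j0.8378 V
  V2 = 11.6·(cos(-109.7°) + j·sin(-109.7°)) = -3.91 - j10.92 V
  V3 = 36.3·(cos(-60.0°) + j·sin(-60.0°)) = 18.15 - j31.44 V
  V4 = 25.7·(cos(-91.5°) + j·sin(-91.5°)) = -0.6727 - j25.69 V
Step 2 — Sum components: V_total = 253.6 - j67.21 V.
Step 3 — Convert to polar: |V_total| = 262.3 V, ∠V_total = -14.8°.

V_total = 262.3∠-14.8° V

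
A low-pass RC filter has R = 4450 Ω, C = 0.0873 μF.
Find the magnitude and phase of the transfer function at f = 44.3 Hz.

Step 1 — Angular frequency: ω = 2π·44.3 = 278.3 rad/s.
Step 2 — Transfer function: H(jω) = 1/(1 + jωRC).
Step 3 — Denominator: 1 + jωRC = 1 + j·278.3·4450·8.73e-08 = 1 + j0.1081.
Step 4 — H = 0.9884 - j0.1069.
Step 5 — Magnitude: |H| = 0.9942 (-0.1 dB); phase: φ = -6.2°.

|H| = 0.9942 (-0.1 dB), φ = -6.2°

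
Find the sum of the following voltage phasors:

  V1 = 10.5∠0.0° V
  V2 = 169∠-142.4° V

Step 1 — Convert each phasor to rectangular form:
  V1 = 10.5·(cos(0.0°) + j·sin(0.0°)) = 10.5 V
  V2 = 169·(cos(-142.4°) + j·sin(-142.4°)) = -133.9 - j103.1 V
Step 2 — Sum components: V_total = -123.4 - j103.1 V.
Step 3 — Convert to polar: |V_total| = 160.8 V, ∠V_total = -140.1°.

V_total = 160.8∠-140.1° V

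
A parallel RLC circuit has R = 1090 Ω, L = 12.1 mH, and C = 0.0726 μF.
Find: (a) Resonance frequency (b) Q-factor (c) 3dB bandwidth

Step 1 — Resonance: ω₀ = 1/√(LC) = 1/√(0.0121·7.26e-08) = 3.374e+04 rad/s.
Step 2 — f₀ = ω₀/(2π) = 5370 Hz.
Step 3 — Parallel Q: Q = R/(ω₀L) = 1090/(3.374e+04·0.0121) = 2.67.
Step 4 — Bandwidth: Δω = ω₀/Q = 1.264e+04 rad/s; BW = Δω/(2π) = 2011 Hz.

(a) f₀ = 5370 Hz  (b) Q = 2.67  (c) BW = 2011 Hz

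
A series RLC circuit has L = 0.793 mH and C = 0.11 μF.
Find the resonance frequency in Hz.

Step 1 — Resonance condition Im(Z)=0 gives ω₀ = 1/√(LC).
Step 2 — ω₀ = 1/√(0.000793·1.1e-07) = 1.071e+05 rad/s.
Step 3 — f₀ = ω₀/(2π) = 1.704e+04 Hz.

f₀ = 1.704e+04 Hz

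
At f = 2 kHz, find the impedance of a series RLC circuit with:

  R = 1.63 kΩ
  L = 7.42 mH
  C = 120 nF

Step 1 — Angular frequency: ω = 2π·f = 2π·2000 = 1.257e+04 rad/s.
Step 2 — Component impedances:
  R: Z = R = 1630 Ω
  L: Z = jωL = j·1.257e+04·0.00742 = 0 + j93.24 Ω
  C: Z = 1/(jωC) = -j/(ω·C) = 0 - j663.1 Ω
Step 3 — Series combination: Z_total = R + L + C = 1630 - j569.9 Ω = 1727∠-19.3° Ω.

Z = 1630 - j569.9 Ω = 1727∠-19.3° Ω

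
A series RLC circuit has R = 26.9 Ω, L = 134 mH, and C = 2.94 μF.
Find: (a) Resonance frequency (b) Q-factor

Step 1 — Resonance condition Im(Z)=0 gives ω₀ = 1/√(LC).
Step 2 — ω₀ = 1/√(0.134·2.94e-06) = 1593 rad/s.
Step 3 — f₀ = ω₀/(2π) = 253.6 Hz.
Step 4 — Series Q: Q = ω₀L/R = 1593·0.134/26.9 = 7.936.

(a) f₀ = 253.6 Hz  (b) Q = 7.936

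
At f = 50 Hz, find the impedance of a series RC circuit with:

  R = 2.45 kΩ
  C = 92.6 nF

Step 1 — Angular frequency: ω = 2π·f = 2π·50 = 314.2 rad/s.
Step 2 — Component impedances:
  R: Z = R = 2450 Ω
  C: Z = 1/(jωC) = -j/(ω·C) = 0 - j3.437e+04 Ω
Step 3 — Series combination: Z_total = R + C = 2450 - j3.437e+04 Ω = 3.446e+04∠-85.9° Ω.

Z = 2450 - j3.437e+04 Ω = 3.446e+04∠-85.9° Ω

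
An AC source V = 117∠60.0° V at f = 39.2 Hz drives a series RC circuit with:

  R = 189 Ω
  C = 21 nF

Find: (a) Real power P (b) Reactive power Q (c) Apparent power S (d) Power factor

Step 1 — Angular frequency: ω = 2π·f = 2π·39.2 = 246.3 rad/s.
Step 2 — Component impedances:
  R: Z = R = 189 Ω
  C: Z = 1/(jωC) = -j/(ω·C) = 0 - j1.933e+05 Ω
Step 3 — Series combination: Z_total = R + C = 189 - j1.933e+05 Ω = 1.933e+05∠-89.9° Ω.
Step 4 — Source phasor: V = 117∠60.0° V = 58.5 + j101.3 V.
Step 5 — Current: I = V / Z = -0.0005238 + j0.0003031 A = 0.0006052∠149.9° A.
Step 6 — Complex power: S = V·I* = 6.922e-05 - j0.0708 VA.
Step 7 — Real power: P = Re(S) = 6.922e-05 W.
Step 8 — Reactive power: Q = Im(S) = -0.0708 VAR.
Step 9 — Apparent power: |S| = 0.0708 VA.
Step 10 — Power factor: PF = P/|S| = 0.0009776 (leading).

(a) P = 6.922e-05 W  (b) Q = -0.0708 VAR  (c) S = 0.0708 VA  (d) PF = 0.0009776 (leading)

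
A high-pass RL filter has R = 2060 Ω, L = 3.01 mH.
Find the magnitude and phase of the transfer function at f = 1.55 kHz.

Step 1 — Angular frequency: ω = 2π·1550 = 9739 rad/s.
Step 2 — Transfer function: H(jω) = jωL/(R + jωL).
Step 3 — Numerator jωL = j·29.31; denominator R + jωL = 2060 + j29.31.
Step 4 — H = 0.0002025 + j0.01423.
Step 5 — Magnitude: |H| = 0.01423 (-36.9 dB); phase: φ = 89.2°.

|H| = 0.01423 (-36.9 dB), φ = 89.2°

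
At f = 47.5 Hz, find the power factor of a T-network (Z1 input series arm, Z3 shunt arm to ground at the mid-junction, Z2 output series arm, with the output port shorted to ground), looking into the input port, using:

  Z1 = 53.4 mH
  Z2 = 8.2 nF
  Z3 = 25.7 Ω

Step 1 — Angular frequency: ω = 2π·f = 2π·47.5 = 298.5 rad/s.
Step 2 — Component impedances:
  Z1: Z = jωL = j·298.5·0.0534 = 0 + j15.94 Ω
  Z2: Z = 1/(jωC) = -j/(ω·C) = 0 - j4.086e+05 Ω
  Z3: Z = R = 25.7 Ω
Step 3 — With the output port shorted to ground, the output series arm Z2 runs from the junction to ground; the shunt arm Z3 also runs from the junction to ground. They appear in parallel: Z3 || Z2 = 25.7 - j0.001616 Ω.
Step 4 — Series with input arm Z1: Z_in = Z1 + (Z3 || Z2) = 25.7 + j15.94 Ω = 30.24∠31.8° Ω.
Step 5 — Power factor: PF = cos(φ) = Re(Z)/|Z| = 25.7/30.24 = 0.8499.
Step 6 — Type: Im(Z) = 15.94 ⇒ lagging (phase φ = 31.8°).

PF = 0.8499 (lagging, φ = 31.8°)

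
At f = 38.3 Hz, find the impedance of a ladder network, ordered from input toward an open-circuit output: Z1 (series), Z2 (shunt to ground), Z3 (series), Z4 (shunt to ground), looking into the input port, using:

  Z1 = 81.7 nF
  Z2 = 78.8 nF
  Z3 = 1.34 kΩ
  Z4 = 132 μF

Step 1 — Angular frequency: ω = 2π·f = 2π·38.3 = 240.6 rad/s.
Step 2 — Component impedances:
  Z1: Z = 1/(jωC) = -j/(ω·C) = 0 - j5.086e+04 Ω
  Z2: Z = 1/(jωC) = -j/(ω·C) = 0 - j5.273e+04 Ω
  Z3: Z = R = 1340 Ω
  Z4: Z = 1/(jωC) = -j/(ω·C) = 0 - j31.48 Ω
Step 3 — Ladder network (open output): work backward from the far end, alternating series and parallel combinations. Z_in = 1338 - j5.093e+04 Ω = 5.095e+04∠-88.5° Ω.

Z = 1338 - j5.093e+04 Ω = 5.095e+04∠-88.5° Ω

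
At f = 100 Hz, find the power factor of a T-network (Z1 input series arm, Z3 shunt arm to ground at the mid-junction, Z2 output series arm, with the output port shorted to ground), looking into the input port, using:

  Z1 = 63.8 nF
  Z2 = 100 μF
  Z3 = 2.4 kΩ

Step 1 — Angular frequency: ω = 2π·f = 2π·100 = 628.3 rad/s.
Step 2 — Component impedances:
  Z1: Z = 1/(jωC) = -j/(ω·C) = 0 - j2.495e+04 Ω
  Z2: Z = 1/(jωC) = -j/(ω·C) = 0 - j15.92 Ω
  Z3: Z = R = 2400 Ω
Step 3 — With the output port shorted to ground, the output series arm Z2 runs from the junction to ground; the shunt arm Z3 also runs from the junction to ground. They appear in parallel: Z3 || Z2 = 0.1055 - j15.91 Ω.
Step 4 — Series with input arm Z1: Z_in = Z1 + (Z3 || Z2) = 0.1055 - j2.496e+04 Ω = 2.496e+04∠-90.0° Ω.
Step 5 — Power factor: PF = cos(φ) = Re(Z)/|Z| = 0.10554/24962 = 4.228e-06.
Step 6 — Type: Im(Z) = -2.496e+04 ⇒ leading (phase φ = -90.0°).

PF = 4.228e-06 (leading, φ = -90.0°)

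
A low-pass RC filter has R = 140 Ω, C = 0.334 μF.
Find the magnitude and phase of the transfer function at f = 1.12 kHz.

Step 1 — Angular frequency: ω = 2π·1120 = 7037 rad/s.
Step 2 — Transfer function: H(jω) = 1/(1 + jωRC).
Step 3 — Denominator: 1 + jωRC = 1 + j·7037·140·3.34e-07 = 1 + j0.3291.
Step 4 — H = 0.9023 - j0.2969.
Step 5 — Magnitude: |H| = 0.9499 (-0.4 dB); phase: φ = -18.2°.

|H| = 0.9499 (-0.4 dB), φ = -18.2°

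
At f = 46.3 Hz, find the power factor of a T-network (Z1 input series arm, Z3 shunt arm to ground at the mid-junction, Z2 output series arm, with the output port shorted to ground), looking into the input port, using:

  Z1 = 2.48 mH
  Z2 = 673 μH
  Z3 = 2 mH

Step 1 — Angular frequency: ω = 2π·f = 2π·46.3 = 290.9 rad/s.
Step 2 — Component impedances:
  Z1: Z = jωL = j·290.9·0.00248 = 0 + j0.7215 Ω
  Z2: Z = jωL = j·290.9·0.000673 = 0 + j0.1958 Ω
  Z3: Z = jωL = j·290.9·0.002 = 0 + j0.5818 Ω
Step 3 — With the output port shorted to ground, the output series arm Z2 runs from the junction to ground; the shunt arm Z3 also runs from the junction to ground. They appear in parallel: Z3 || Z2 = 0 + j0.1465 Ω.
Step 4 — Series with input arm Z1: Z_in = Z1 + (Z3 || Z2) = 0 + j0.868 Ω = 0.868∠90.0° Ω.
Step 5 — Power factor: PF = cos(φ) = Re(Z)/|Z| = 0/0.868 = 0.
Step 6 — Type: Im(Z) = 0.868 ⇒ lagging (phase φ = 90.0°).

PF = 0 (lagging, φ = 90.0°)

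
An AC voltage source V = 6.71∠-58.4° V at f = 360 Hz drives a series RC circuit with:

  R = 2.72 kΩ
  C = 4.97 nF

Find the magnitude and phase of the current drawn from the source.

Step 1 — Angular frequency: ω = 2π·f = 2π·360 = 2262 rad/s.
Step 2 — Component impedances:
  R: Z = R = 2720 Ω
  C: Z = 1/(jωC) = -j/(ω·C) = 0 - j8.895e+04 Ω
Step 3 — Series combination: Z_total = R + C = 2720 - j8.895e+04 Ω = 8.899e+04∠-88.2° Ω.
Step 4 — Source phasor: V = 6.71∠-58.4° V = 3.516 - j5.715 V.
Step 5 — Ohm's law: I = V / Z_total = (3.516 - j5.715) / (2720 - j8.895e+04) = 6.54e-05 + j3.753e-05 A.
Step 6 — Convert to polar: |I| = 7.54e-05 A, ∠I = 29.8°.

I = 7.54e-05∠29.8° A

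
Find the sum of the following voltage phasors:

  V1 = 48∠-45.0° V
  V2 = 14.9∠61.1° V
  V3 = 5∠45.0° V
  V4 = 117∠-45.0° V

Step 1 — Convert each phasor to rectangular form:
  V1 = 48·(cos(-45.0°) + j·sin(-45.0°)) = 33.94 - j33.94 V
  V2 = 14.9·(cos(61.1°) + j·sin(61.1°)) = 7.201 + j13.04 V
  V3 = 5·(cos(45.0°) + j·sin(45.0°)) = 3.536 + j3.536 V
  V4 = 117·(cos(-45.0°) + j·sin(-45.0°)) = 82.73 - j82.73 V
Step 2 — Sum components: V_total = 127.4 - j100.1 V.
Step 3 — Convert to polar: |V_total| = 162 V, ∠V_total = -38.2°.

V_total = 162∠-38.2° V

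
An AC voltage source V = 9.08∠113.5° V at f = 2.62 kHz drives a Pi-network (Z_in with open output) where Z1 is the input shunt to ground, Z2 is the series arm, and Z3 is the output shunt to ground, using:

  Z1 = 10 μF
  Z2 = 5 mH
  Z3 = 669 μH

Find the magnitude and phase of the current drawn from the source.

Step 1 — Angular frequency: ω = 2π·f = 2π·2620 = 1.646e+04 rad/s.
Step 2 — Component impedances:
  Z1: Z = 1/(jωC) = -j/(ω·C) = 0 - j6.075 Ω
  Z2: Z = jωL = j·1.646e+04·0.005 = 0 + j82.31 Ω
  Z3: Z = jωL = j·1.646e+04·0.000669 = 0 + j11.01 Ω
Step 3 — With open output, the series arm Z2 and the output shunt Z3 appear in series to ground: Z2 + Z3 = 0 + j93.32 Ω.
Step 4 — Parallel with input shunt Z1: Z_in = Z1 || (Z2 + Z3) = 0 - j6.498 Ω = 6.498∠-90.0° Ω.
Step 5 — Source phasor: V = 9.08∠113.5° V = -3.621 + j8.327 V.
Step 6 — Ohm's law: I = V / Z_total = (-3.621 + j8.327) / (0 - j6.498) = -1.282 - j0.5572 A.
Step 7 — Convert to polar: |I| = 1.397 A, ∠I = -156.5°.

I = 1.397∠-156.5° A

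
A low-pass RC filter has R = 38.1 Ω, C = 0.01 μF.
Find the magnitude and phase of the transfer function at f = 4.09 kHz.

Step 1 — Angular frequency: ω = 2π·4090 = 2.57e+04 rad/s.
Step 2 — Transfer function: H(jω) = 1/(1 + jωRC).
Step 3 — Denominator: 1 + jωRC = 1 + j·2.57e+04·38.1·1e-08 = 1 + j0.009791.
Step 4 — H = 0.9999 - j0.00979.
Step 5 — Magnitude: |H| = 1 (-0.0 dB); phase: φ = -0.6°.

|H| = 1 (-0.0 dB), φ = -0.6°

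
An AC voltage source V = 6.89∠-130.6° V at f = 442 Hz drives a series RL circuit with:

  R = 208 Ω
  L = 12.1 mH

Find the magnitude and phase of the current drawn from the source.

Step 1 — Angular frequency: ω = 2π·f = 2π·442 = 2777 rad/s.
Step 2 — Component impedances:
  R: Z = R = 208 Ω
  L: Z = jωL = j·2777·0.0121 = 0 + j33.6 Ω
Step 3 — Series combination: Z_total = R + L = 208 + j33.6 Ω = 210.7∠9.2° Ω.
Step 4 — Source phasor: V = 6.89∠-130.6° V = -4.484 - j5.231 V.
Step 5 — Ohm's law: I = V / Z_total = (-4.484 - j5.231) / (208 + j33.6) = -0.02497 - j0.02112 A.
Step 6 — Convert to polar: |I| = 0.0327 A, ∠I = -139.8°.

I = 0.0327∠-139.8° A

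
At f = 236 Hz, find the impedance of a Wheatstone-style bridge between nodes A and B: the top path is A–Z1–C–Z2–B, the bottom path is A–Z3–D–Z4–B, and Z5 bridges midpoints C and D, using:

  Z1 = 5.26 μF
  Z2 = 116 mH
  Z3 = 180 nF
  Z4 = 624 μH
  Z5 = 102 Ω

Step 1 — Angular frequency: ω = 2π·f = 2π·236 = 1483 rad/s.
Step 2 — Component impedances:
  Z1: Z = 1/(jωC) = -j/(ω·C) = 0 - j128.2 Ω
  Z2: Z = jωL = j·1483·0.116 = 0 + j172 Ω
  Z3: Z = 1/(jωC) = -j/(ω·C) = 0 - j3747 Ω
  Z4: Z = jωL = j·1483·0.000624 = 0 + j0.9253 Ω
  Z5: Z = R = 102 Ω
Step 3 — Bridge requires nodal analysis (the Z5 bridge couples midpoints C and D, so the two paths cannot be reduced to a simple series/parallel combination). Setting node B to ground and injecting 1 A at node A, the 3-node admittance system at A, C, D solves to V_A = Z_AB = 71.58 - j82.71 Ω = 109.4∠-49.1° Ω.

Z = 71.58 - j82.71 Ω = 109.4∠-49.1° Ω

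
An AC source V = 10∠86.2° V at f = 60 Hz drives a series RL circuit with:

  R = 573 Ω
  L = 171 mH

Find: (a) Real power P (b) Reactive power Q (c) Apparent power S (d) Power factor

Step 1 — Angular frequency: ω = 2π·f = 2π·60 = 377 rad/s.
Step 2 — Component impedances:
  R: Z = R = 573 Ω
  L: Z = jωL = j·377·0.171 = 0 + j64.47 Ω
Step 3 — Series combination: Z_total = R + L = 573 + j64.47 Ω = 576.6∠6.4° Ω.
Step 4 — Source phasor: V = 10∠86.2° V = 0.6627 + j9.978 V.
Step 5 — Current: I = V / Z = 0.003077 + j0.01707 A = 0.01734∠79.8° A.
Step 6 — Complex power: S = V·I* = 0.1723 + j0.01939 VA.
Step 7 — Real power: P = Re(S) = 0.1723 W.
Step 8 — Reactive power: Q = Im(S) = 0.01939 VAR.
Step 9 — Apparent power: |S| = 0.1734 VA.
Step 10 — Power factor: PF = P/|S| = 0.9937 (lagging).

(a) P = 0.1723 W  (b) Q = 0.01939 VAR  (c) S = 0.1734 VA  (d) PF = 0.9937 (lagging)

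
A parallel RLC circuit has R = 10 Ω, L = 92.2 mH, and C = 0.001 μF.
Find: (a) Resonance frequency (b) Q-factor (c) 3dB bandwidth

Step 1 — Resonance: ω₀ = 1/√(LC) = 1/√(0.0922·1e-09) = 1.041e+05 rad/s.
Step 2 — f₀ = ω₀/(2π) = 1.658e+04 Hz.
Step 3 — Parallel Q: Q = R/(ω₀L) = 10/(1.041e+05·0.0922) = 0.001041.
Step 4 — Bandwidth: Δω = ω₀/Q = 1e+08 rad/s; BW = Δω/(2π) = 1.592e+07 Hz.

(a) f₀ = 1.658e+04 Hz  (b) Q = 0.001041  (c) BW = 1.592e+07 Hz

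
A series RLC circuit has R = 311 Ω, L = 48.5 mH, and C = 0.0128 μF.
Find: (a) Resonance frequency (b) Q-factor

Step 1 — Resonance condition Im(Z)=0 gives ω₀ = 1/√(LC).
Step 2 — ω₀ = 1/√(0.0485·1.28e-08) = 4.014e+04 rad/s.
Step 3 — f₀ = ω₀/(2π) = 6388 Hz.
Step 4 — Series Q: Q = ω₀L/R = 4.014e+04·0.0485/311 = 6.259.

(a) f₀ = 6388 Hz  (b) Q = 6.259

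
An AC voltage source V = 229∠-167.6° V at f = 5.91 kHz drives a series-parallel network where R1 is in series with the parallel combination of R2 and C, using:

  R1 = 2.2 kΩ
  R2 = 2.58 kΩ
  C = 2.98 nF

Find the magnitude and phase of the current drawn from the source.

Step 1 — Angular frequency: ω = 2π·f = 2π·5910 = 3.713e+04 rad/s.
Step 2 — Component impedances:
  R1: Z = R = 2200 Ω
  R2: Z = R = 2580 Ω
  C: Z = 1/(jωC) = -j/(ω·C) = 0 - j9037 Ω
Step 3 — Parallel branch: R2 || C = 1/(1/R2 + 1/C) = 2386 - j681.1 Ω.
Step 4 — Series with R1: Z_total = R1 + (R2 || C) = 4586 - j681.1 Ω = 4636∠-8.4° Ω.
Step 5 — Source phasor: V = 229∠-167.6° V = -223.7 - j49.17 V.
Step 6 — Ohm's law: I = V / Z_total = (-223.7 - j49.17) / (4586 - j681.1) = -0.04616 - j0.01758 A.
Step 7 — Convert to polar: |I| = 0.0494 A, ∠I = -159.2°.

I = 0.0494∠-159.2° A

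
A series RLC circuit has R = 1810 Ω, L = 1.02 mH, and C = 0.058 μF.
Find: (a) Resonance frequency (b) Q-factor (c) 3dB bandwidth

Step 1 — Resonance condition Im(Z)=0 gives ω₀ = 1/√(LC).
Step 2 — ω₀ = 1/√(0.00102·5.8e-08) = 1.3e+05 rad/s.
Step 3 — f₀ = ω₀/(2π) = 2.069e+04 Hz.
Step 4 — Series Q: Q = ω₀L/R = 1.3e+05·0.00102/1810 = 0.07327.
Step 5 — 3dB bandwidth: Δω = ω₀/Q = 1.775e+06 rad/s; BW = Δω/(2π) = 2.824e+05 Hz.

(a) f₀ = 2.069e+04 Hz  (b) Q = 0.07327  (c) BW = 2.824e+05 Hz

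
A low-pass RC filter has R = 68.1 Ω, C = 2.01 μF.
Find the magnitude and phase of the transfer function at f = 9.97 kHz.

Step 1 — Angular frequency: ω = 2π·9970 = 6.264e+04 rad/s.
Step 2 — Transfer function: H(jω) = 1/(1 + jωRC).
Step 3 — Denominator: 1 + jωRC = 1 + j·6.264e+04·68.1·2.01e-06 = 1 + j8.575.
Step 4 — H = 0.01342 - j0.1151.
Step 5 — Magnitude: |H| = 0.1158 (-18.7 dB); phase: φ = -83.3°.

|H| = 0.1158 (-18.7 dB), φ = -83.3°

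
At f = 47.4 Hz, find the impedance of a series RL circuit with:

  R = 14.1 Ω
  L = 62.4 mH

Step 1 — Angular frequency: ω = 2π·f = 2π·47.4 = 297.8 rad/s.
Step 2 — Component impedances:
  R: Z = R = 14.1 Ω
  L: Z = jωL = j·297.8·0.0624 = 0 + j18.58 Ω
Step 3 — Series combination: Z_total = R + L = 14.1 + j18.58 Ω = 23.33∠52.8° Ω.

Z = 14.1 + j18.58 Ω = 23.33∠52.8° Ω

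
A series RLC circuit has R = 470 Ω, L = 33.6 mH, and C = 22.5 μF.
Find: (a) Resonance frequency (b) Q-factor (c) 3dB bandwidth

Step 1 — Resonance: ω₀ = 1/√(LC) = 1/√(0.0336·2.25e-05) = 1150 rad/s.
Step 2 — f₀ = ω₀/(2π) = 183 Hz.
Step 3 — Series Q: Q = ω₀L/R = 1150·0.0336/470 = 0.08222.
Step 4 — Bandwidth: Δω = ω₀/Q = 1.399e+04 rad/s; BW = Δω/(2π) = 2226 Hz.

(a) f₀ = 183 Hz  (b) Q = 0.08222  (c) BW = 2226 Hz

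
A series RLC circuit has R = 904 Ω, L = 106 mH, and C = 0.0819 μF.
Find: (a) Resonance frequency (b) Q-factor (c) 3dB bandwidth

Step 1 — Resonance condition Im(Z)=0 gives ω₀ = 1/√(LC).
Step 2 — ω₀ = 1/√(0.106·8.19e-08) = 1.073e+04 rad/s.
Step 3 — f₀ = ω₀/(2π) = 1708 Hz.
Step 4 — Series Q: Q = ω₀L/R = 1.073e+04·0.106/904 = 1.258.
Step 5 — 3dB bandwidth: Δω = ω₀/Q = 8528 rad/s; BW = Δω/(2π) = 1357 Hz.

(a) f₀ = 1708 Hz  (b) Q = 1.258  (c) BW = 1357 Hz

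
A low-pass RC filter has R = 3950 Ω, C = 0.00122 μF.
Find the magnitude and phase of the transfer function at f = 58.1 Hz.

Step 1 — Angular frequency: ω = 2π·58.1 = 365.1 rad/s.
Step 2 — Transfer function: H(jω) = 1/(1 + jωRC).
Step 3 — Denominator: 1 + jωRC = 1 + j·365.1·3950·1.22e-09 = 1 + j0.001759.
Step 4 — H = 1 - j0.001759.
Step 5 — Magnitude: |H| = 1 (-0.0 dB); phase: φ = -0.1°.

|H| = 1 (-0.0 dB), φ = -0.1°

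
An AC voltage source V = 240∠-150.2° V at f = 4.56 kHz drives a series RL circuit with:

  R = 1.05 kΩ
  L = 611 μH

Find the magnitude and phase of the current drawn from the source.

Step 1 — Angular frequency: ω = 2π·f = 2π·4560 = 2.865e+04 rad/s.
Step 2 — Component impedances:
  R: Z = R = 1050 Ω
  L: Z = jωL = j·2.865e+04·0.000611 = 0 + j17.51 Ω
Step 3 — Series combination: Z_total = R + L = 1050 + j17.51 Ω = 1050∠1.0° Ω.
Step 4 — Source phasor: V = 240∠-150.2° V = -208.3 - j119.3 V.
Step 5 — Ohm's law: I = V / Z_total = (-208.3 - j119.3) / (1050 + j17.51) = -0.2002 - j0.1103 A.
Step 6 — Convert to polar: |I| = 0.2285 A, ∠I = -151.2°.

I = 0.2285∠-151.2° A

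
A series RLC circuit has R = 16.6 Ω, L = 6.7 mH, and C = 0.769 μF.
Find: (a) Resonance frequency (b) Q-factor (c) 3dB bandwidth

Step 1 — Resonance condition Im(Z)=0 gives ω₀ = 1/√(LC).
Step 2 — ω₀ = 1/√(0.0067·7.69e-07) = 1.393e+04 rad/s.
Step 3 — f₀ = ω₀/(2π) = 2217 Hz.
Step 4 — Series Q: Q = ω₀L/R = 1.393e+04·0.0067/16.6 = 5.623.
Step 5 — 3dB bandwidth: Δω = ω₀/Q = 2478 rad/s; BW = Δω/(2π) = 394.3 Hz.

(a) f₀ = 2217 Hz  (b) Q = 5.623  (c) BW = 394.3 Hz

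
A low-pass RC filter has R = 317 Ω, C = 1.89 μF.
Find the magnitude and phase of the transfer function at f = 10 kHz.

Step 1 — Angular frequency: ω = 2π·1e+04 = 6.283e+04 rad/s.
Step 2 — Transfer function: H(jω) = 1/(1 + jωRC).
Step 3 — Denominator: 1 + jωRC = 1 + j·6.283e+04·317·1.89e-06 = 1 + j37.64.
Step 4 — H = 0.0007052 - j0.02655.
Step 5 — Magnitude: |H| = 0.02655 (-31.5 dB); phase: φ = -88.5°.

|H| = 0.02655 (-31.5 dB), φ = -88.5°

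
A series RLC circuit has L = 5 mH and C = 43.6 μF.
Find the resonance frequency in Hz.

Step 1 — Resonance condition Im(Z)=0 gives ω₀ = 1/√(LC).
Step 2 — ω₀ = 1/√(0.005·4.36e-05) = 2142 rad/s.
Step 3 — f₀ = ω₀/(2π) = 340.9 Hz.

f₀ = 340.9 Hz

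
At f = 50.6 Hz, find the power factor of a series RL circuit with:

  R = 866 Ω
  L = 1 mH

Step 1 — Angular frequency: ω = 2π·f = 2π·50.6 = 317.9 rad/s.
Step 2 — Component impedances:
  R: Z = R = 866 Ω
  L: Z = jωL = j·317.9·0.001 = 0 + j0.3179 Ω
Step 3 — Series combination: Z_total = R + L = 866 + j0.3179 Ω = 866∠0.0° Ω.
Step 4 — Power factor: PF = cos(φ) = Re(Z)/|Z| = 866/866 = 1.
Step 5 — Type: Im(Z) = 0.3179 ⇒ lagging (phase φ = 0.0°).

PF = 1 (lagging, φ = 0.0°)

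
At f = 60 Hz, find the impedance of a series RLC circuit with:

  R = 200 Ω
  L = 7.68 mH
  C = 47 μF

Step 1 — Angular frequency: ω = 2π·f = 2π·60 = 377 rad/s.
Step 2 — Component impedances:
  R: Z = R = 200 Ω
  L: Z = jωL = j·377·0.00768 = 0 + j2.895 Ω
  C: Z = 1/(jωC) = -j/(ω·C) = 0 - j56.44 Ω
Step 3 — Series combination: Z_total = R + L + C = 200 - j53.54 Ω = 207∠-15.0° Ω.

Z = 200 - j53.54 Ω = 207∠-15.0° Ω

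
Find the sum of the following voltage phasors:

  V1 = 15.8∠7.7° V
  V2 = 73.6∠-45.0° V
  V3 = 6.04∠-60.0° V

Step 1 — Convert each phasor to rectangular form:
  V1 = 15.8·(cos(7.7°) + j·sin(7.7°)) = 15.66 + j2.117 V
  V2 = 73.6·(cos(-45.0°) + j·sin(-45.0°)) = 52.04 - j52.04 V
  V3 = 6.04·(cos(-60.0°) + j·sin(-60.0°)) = 3.02 - j5.231 V
Step 2 — Sum components: V_total = 70.72 - j55.16 V.
Step 3 — Convert to polar: |V_total| = 89.69 V, ∠V_total = -38.0°.

V_total = 89.69∠-38.0° V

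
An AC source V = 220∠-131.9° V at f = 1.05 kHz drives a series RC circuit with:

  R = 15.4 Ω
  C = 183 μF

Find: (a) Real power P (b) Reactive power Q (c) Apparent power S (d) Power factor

Step 1 — Angular frequency: ω = 2π·f = 2π·1050 = 6597 rad/s.
Step 2 — Component impedances:
  R: Z = R = 15.4 Ω
  C: Z = 1/(jωC) = -j/(ω·C) = 0 - j0.8283 Ω
Step 3 — Series combination: Z_total = R + C = 15.4 - j0.8283 Ω = 15.42∠-3.1° Ω.
Step 4 — Source phasor: V = 220∠-131.9° V = -146.9 - j163.7 V.
Step 5 — Current: I = V / Z = -8.943 - j11.11 A = 14.27∠-128.8° A.
Step 6 — Complex power: S = V·I* = 3134 - j168.6 VA.
Step 7 — Real power: P = Re(S) = 3134 W.
Step 8 — Reactive power: Q = Im(S) = -168.6 VAR.
Step 9 — Apparent power: |S| = 3138 VA.
Step 10 — Power factor: PF = P/|S| = 0.9986 (leading).

(a) P = 3134 W  (b) Q = -168.6 VAR  (c) S = 3138 VA  (d) PF = 0.9986 (leading)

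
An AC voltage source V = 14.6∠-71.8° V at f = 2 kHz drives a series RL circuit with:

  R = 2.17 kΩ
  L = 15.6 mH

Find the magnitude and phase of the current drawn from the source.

Step 1 — Angular frequency: ω = 2π·f = 2π·2000 = 1.257e+04 rad/s.
Step 2 — Component impedances:
  R: Z = R = 2170 Ω
  L: Z = jωL = j·1.257e+04·0.0156 = 0 + j196 Ω
Step 3 — Series combination: Z_total = R + L = 2170 + j196 Ω = 2179∠5.2° Ω.
Step 4 — Source phasor: V = 14.6∠-71.8° V = 4.56 - j13.87 V.
Step 5 — Ohm's law: I = V / Z_total = (4.56 - j13.87) / (2170 + j196) = 0.001512 - j0.006528 A.
Step 6 — Convert to polar: |I| = 0.006701 A, ∠I = -77.0°.

I = 0.006701∠-77.0° A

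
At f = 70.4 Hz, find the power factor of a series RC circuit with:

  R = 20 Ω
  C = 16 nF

Step 1 — Angular frequency: ω = 2π·f = 2π·70.4 = 442.3 rad/s.
Step 2 — Component impedances:
  R: Z = R = 20 Ω
  C: Z = 1/(jωC) = -j/(ω·C) = 0 - j1.413e+05 Ω
Step 3 — Series combination: Z_total = R + C = 20 - j1.413e+05 Ω = 1.413e+05∠-90.0° Ω.
Step 4 — Power factor: PF = cos(φ) = Re(Z)/|Z| = 20/1.413e+05 = 0.0001415.
Step 5 — Type: Im(Z) = -1.413e+05 ⇒ leading (phase φ = -90.0°).

PF = 0.0001415 (leading, φ = -90.0°)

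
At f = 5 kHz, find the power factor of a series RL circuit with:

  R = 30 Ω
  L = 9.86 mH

Step 1 — Angular frequency: ω = 2π·f = 2π·5000 = 3.142e+04 rad/s.
Step 2 — Component impedances:
  R: Z = R = 30 Ω
  L: Z = jωL = j·3.142e+04·0.00986 = 0 + j309.8 Ω
Step 3 — Series combination: Z_total = R + L = 30 + j309.8 Ω = 311.2∠84.5° Ω.
Step 4 — Power factor: PF = cos(φ) = Re(Z)/|Z| = 30/311.2 = 0.0964.
Step 5 — Type: Im(Z) = 309.8 ⇒ lagging (phase φ = 84.5°).

PF = 0.0964 (lagging, φ = 84.5°)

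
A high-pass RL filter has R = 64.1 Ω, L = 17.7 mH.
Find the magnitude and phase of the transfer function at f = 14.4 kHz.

Step 1 — Angular frequency: ω = 2π·1.44e+04 = 9.048e+04 rad/s.
Step 2 — Transfer function: H(jω) = jωL/(R + jωL).
Step 3 — Numerator jωL = j·1601; denominator R + jωL = 64.1 + j1601.
Step 4 — H = 0.9984 + j0.03996.
Step 5 — Magnitude: |H| = 0.9992 (-0.0 dB); phase: φ = 2.3°.

|H| = 0.9992 (-0.0 dB), φ = 2.3°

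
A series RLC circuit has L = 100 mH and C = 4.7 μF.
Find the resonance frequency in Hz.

Step 1 — Resonance condition Im(Z)=0 gives ω₀ = 1/√(LC).
Step 2 — ω₀ = 1/√(0.1·4.7e-06) = 1459 rad/s.
Step 3 — f₀ = ω₀/(2π) = 232.2 Hz.

f₀ = 232.2 Hz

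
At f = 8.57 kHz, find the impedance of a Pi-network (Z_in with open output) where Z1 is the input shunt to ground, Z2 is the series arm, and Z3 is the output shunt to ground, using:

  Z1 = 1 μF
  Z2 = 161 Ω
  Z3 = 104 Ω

Step 1 — Angular frequency: ω = 2π·f = 2π·8570 = 5.385e+04 rad/s.
Step 2 — Component impedances:
  Z1: Z = 1/(jωC) = -j/(ω·C) = 0 - j18.57 Ω
  Z2: Z = R = 161 Ω
  Z3: Z = R = 104 Ω
Step 3 — With open output, the series arm Z2 and the output shunt Z3 appear in series to ground: Z2 + Z3 = 265 Ω.
Step 4 — Parallel with input shunt Z1: Z_in = Z1 || (Z2 + Z3) = 1.295 - j18.48 Ω = 18.53∠-86.0° Ω.

Z = 1.295 - j18.48 Ω = 18.53∠-86.0° Ω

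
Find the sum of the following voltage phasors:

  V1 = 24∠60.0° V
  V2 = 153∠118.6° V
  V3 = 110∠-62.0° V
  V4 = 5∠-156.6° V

Step 1 — Convert each phasor to rectangular form:
  V1 = 24·(cos(60.0°) + j·sin(60.0°)) = 12 + j20.78 V
  V2 = 153·(cos(118.6°) + j·sin(118.6°)) = -73.24 + j134.3 V
  V3 = 110·(cos(-62.0°) + j·sin(-62.0°)) = 51.64 - j97.12 V
  V4 = 5·(cos(-156.6°) + j·sin(-156.6°)) = -4.589 - j1.986 V
Step 2 — Sum components: V_total = -14.19 + j56.01 V.
Step 3 — Convert to polar: |V_total| = 57.77 V, ∠V_total = 104.2°.

V_total = 57.77∠104.2° V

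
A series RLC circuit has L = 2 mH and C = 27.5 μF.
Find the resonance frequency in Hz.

Step 1 — Resonance condition Im(Z)=0 gives ω₀ = 1/√(LC).
Step 2 — ω₀ = 1/√(0.002·2.75e-05) = 4264 rad/s.
Step 3 — f₀ = ω₀/(2π) = 678.6 Hz.

f₀ = 678.6 Hz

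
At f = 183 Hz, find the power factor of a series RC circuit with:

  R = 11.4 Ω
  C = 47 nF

Step 1 — Angular frequency: ω = 2π·f = 2π·183 = 1150 rad/s.
Step 2 — Component impedances:
  R: Z = R = 11.4 Ω
  C: Z = 1/(jωC) = -j/(ω·C) = 0 - j1.85e+04 Ω
Step 3 — Series combination: Z_total = R + C = 11.4 - j1.85e+04 Ω = 1.85e+04∠-90.0° Ω.
Step 4 — Power factor: PF = cos(φ) = Re(Z)/|Z| = 11.4/18504 = 0.0006161.
Step 5 — Type: Im(Z) = -1.85e+04 ⇒ leading (phase φ = -90.0°).

PF = 0.0006161 (leading, φ = -90.0°)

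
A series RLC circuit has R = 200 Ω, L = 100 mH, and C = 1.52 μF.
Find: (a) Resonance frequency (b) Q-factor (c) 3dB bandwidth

Step 1 — Resonance: ω₀ = 1/√(LC) = 1/√(0.1·1.52e-06) = 2565 rad/s.
Step 2 — f₀ = ω₀/(2π) = 408.2 Hz.
Step 3 — Series Q: Q = ω₀L/R = 2565·0.1/200 = 1.282.
Step 4 — Bandwidth: Δω = ω₀/Q = 2000 rad/s; BW = Δω/(2π) = 318.3 Hz.

(a) f₀ = 408.2 Hz  (b) Q = 1.282  (c) BW = 318.3 Hz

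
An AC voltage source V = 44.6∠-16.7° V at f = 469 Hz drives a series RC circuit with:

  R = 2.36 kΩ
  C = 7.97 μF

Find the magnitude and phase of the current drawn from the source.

Step 1 — Angular frequency: ω = 2π·f = 2π·469 = 2947 rad/s.
Step 2 — Component impedances:
  R: Z = R = 2360 Ω
  C: Z = 1/(jωC) = -j/(ω·C) = 0 - j42.58 Ω
Step 3 — Series combination: Z_total = R + C = 2360 - j42.58 Ω = 2360∠-1.0° Ω.
Step 4 — Source phasor: V = 44.6∠-16.7° V = 42.72 - j12.82 V.
Step 5 — Ohm's law: I = V / Z_total = (42.72 - j12.82) / (2360 - j42.58) = 0.01819 - j0.005102 A.
Step 6 — Convert to polar: |I| = 0.0189 A, ∠I = -15.7°.

I = 0.0189∠-15.7° A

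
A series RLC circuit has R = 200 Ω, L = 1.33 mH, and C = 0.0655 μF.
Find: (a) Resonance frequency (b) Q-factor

Step 1 — Resonance condition Im(Z)=0 gives ω₀ = 1/√(LC).
Step 2 — ω₀ = 1/√(0.00133·6.55e-08) = 1.071e+05 rad/s.
Step 3 — f₀ = ω₀/(2π) = 1.705e+04 Hz.
Step 4 — Series Q: Q = ω₀L/R = 1.071e+05·0.00133/200 = 0.7125.

(a) f₀ = 1.705e+04 Hz  (b) Q = 0.7125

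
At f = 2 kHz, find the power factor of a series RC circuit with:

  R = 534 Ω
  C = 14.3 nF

Step 1 — Angular frequency: ω = 2π·f = 2π·2000 = 1.257e+04 rad/s.
Step 2 — Component impedances:
  R: Z = R = 534 Ω
  C: Z = 1/(jωC) = -j/(ω·C) = 0 - j5565 Ω
Step 3 — Series combination: Z_total = R + C = 534 - j5565 Ω = 5590∠-84.5° Ω.
Step 4 — Power factor: PF = cos(φ) = Re(Z)/|Z| = 534/5590.4 = 0.09552.
Step 5 — Type: Im(Z) = -5565 ⇒ leading (phase φ = -84.5°).

PF = 0.09552 (leading, φ = -84.5°)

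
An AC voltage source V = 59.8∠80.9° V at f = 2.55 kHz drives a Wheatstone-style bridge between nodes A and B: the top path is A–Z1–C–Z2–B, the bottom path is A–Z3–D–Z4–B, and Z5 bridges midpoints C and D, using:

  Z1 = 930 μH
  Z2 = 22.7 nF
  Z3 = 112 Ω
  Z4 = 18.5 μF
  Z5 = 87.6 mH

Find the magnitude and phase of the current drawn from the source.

Step 1 — Angular frequency: ω = 2π·f = 2π·2550 = 1.602e+04 rad/s.
Step 2 — Component impedances:
  Z1: Z = jωL = j·1.602e+04·0.00093 = 0 + j14.9 Ω
  Z2: Z = 1/(jωC) = -j/(ω·C) = 0 - j2750 Ω
  Z3: Z = R = 112 Ω
  Z4: Z = 1/(jωC) = -j/(ω·C) = 0 - j3.374 Ω
  Z5: Z = jωL = j·1.602e+04·0.0876 = 0 + j1404 Ω
Step 3 — Bridge requires nodal analysis (the Z5 bridge couples midpoints C and D, so the two paths cannot be reduced to a simple series/parallel combination). Setting node B to ground and injecting 1 A at node A, the 3-node admittance system at A, C, D solves to V_A = Z_AB = 111.6 + j0.9713 Ω = 111.6∠0.5° Ω.
Step 4 — Source phasor: V = 59.8∠80.9° V = 9.458 + j59.05 V.
Step 5 — Ohm's law: I = V / Z_total = (9.458 + j59.05) / (111.6 + j0.9713) = 0.08938 + j0.5285 A.
Step 6 — Convert to polar: |I| = 0.536 A, ∠I = 80.4°.

I = 0.536∠80.4° A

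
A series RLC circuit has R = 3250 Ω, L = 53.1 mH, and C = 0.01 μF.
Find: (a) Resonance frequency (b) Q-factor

Step 1 — Resonance condition Im(Z)=0 gives ω₀ = 1/√(LC).
Step 2 — ω₀ = 1/√(0.0531·1e-08) = 4.34e+04 rad/s.
Step 3 — f₀ = ω₀/(2π) = 6907 Hz.
Step 4 — Series Q: Q = ω₀L/R = 4.34e+04·0.0531/3250 = 0.709.

(a) f₀ = 6907 Hz  (b) Q = 0.709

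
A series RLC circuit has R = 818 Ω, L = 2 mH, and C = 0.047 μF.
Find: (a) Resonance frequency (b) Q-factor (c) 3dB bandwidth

Step 1 — Resonance: ω₀ = 1/√(LC) = 1/√(0.002·4.7e-08) = 1.031e+05 rad/s.
Step 2 — f₀ = ω₀/(2π) = 1.642e+04 Hz.
Step 3 — Series Q: Q = ω₀L/R = 1.031e+05·0.002/818 = 0.2522.
Step 4 — Bandwidth: Δω = ω₀/Q = 4.09e+05 rad/s; BW = Δω/(2π) = 6.509e+04 Hz.

(a) f₀ = 1.642e+04 Hz  (b) Q = 0.2522  (c) BW = 6.509e+04 Hz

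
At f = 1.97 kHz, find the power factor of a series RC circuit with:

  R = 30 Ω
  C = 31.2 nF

Step 1 — Angular frequency: ω = 2π·f = 2π·1970 = 1.238e+04 rad/s.
Step 2 — Component impedances:
  R: Z = R = 30 Ω
  C: Z = 1/(jωC) = -j/(ω·C) = 0 - j2589 Ω
Step 3 — Series combination: Z_total = R + C = 30 - j2589 Ω = 2590∠-89.3° Ω.
Step 4 — Power factor: PF = cos(φ) = Re(Z)/|Z| = 30/2590 = 0.01158.
Step 5 — Type: Im(Z) = -2589 ⇒ leading (phase φ = -89.3°).

PF = 0.01158 (leading, φ = -89.3°)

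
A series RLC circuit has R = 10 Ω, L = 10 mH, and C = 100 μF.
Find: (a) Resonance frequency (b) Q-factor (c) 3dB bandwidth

Step 1 — Resonance: ω₀ = 1/√(LC) = 1/√(0.01·0.0001) = 1000 rad/s.
Step 2 — f₀ = ω₀/(2π) = 159.2 Hz.
Step 3 — Series Q: Q = ω₀L/R = 1000·0.01/10 = 1.
Step 4 — Bandwidth: Δω = ω₀/Q = 1000 rad/s; BW = Δω/(2π) = 159.2 Hz.

(a) f₀ = 159.2 Hz  (b) Q = 1  (c) BW = 159.2 Hz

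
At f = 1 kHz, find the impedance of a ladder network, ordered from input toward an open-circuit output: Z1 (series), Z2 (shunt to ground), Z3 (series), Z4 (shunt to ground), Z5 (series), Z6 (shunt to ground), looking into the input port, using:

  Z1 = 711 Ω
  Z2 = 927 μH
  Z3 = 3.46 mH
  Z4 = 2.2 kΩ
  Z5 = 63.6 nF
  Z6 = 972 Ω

Step 1 — Angular frequency: ω = 2π·f = 2π·1000 = 6283 rad/s.
Step 2 — Component impedances:
  Z1: Z = R = 711 Ω
  Z2: Z = jωL = j·6283·0.000927 = 0 + j5.825 Ω
  Z3: Z = jωL = j·6283·0.00346 = 0 + j21.74 Ω
  Z4: Z = R = 2200 Ω
  Z5: Z = 1/(jωC) = -j/(ω·C) = 0 - j2502 Ω
  Z6: Z = R = 972 Ω
Step 3 — Ladder network (open output): work backward from the far end, alternating series and parallel combinations. Z_in = 711 + j5.836 Ω = 711∠0.5° Ω.

Z = 711 + j5.836 Ω = 711∠0.5° Ω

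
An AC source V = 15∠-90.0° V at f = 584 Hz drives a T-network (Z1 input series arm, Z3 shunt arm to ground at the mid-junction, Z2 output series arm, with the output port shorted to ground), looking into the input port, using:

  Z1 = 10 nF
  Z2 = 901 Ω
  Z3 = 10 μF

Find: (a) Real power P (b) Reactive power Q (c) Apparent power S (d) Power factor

Step 1 — Angular frequency: ω = 2π·f = 2π·584 = 3669 rad/s.
Step 2 — Component impedances:
  Z1: Z = 1/(jωC) = -j/(ω·C) = 0 - j2.725e+04 Ω
  Z2: Z = R = 901 Ω
  Z3: Z = 1/(jωC) = -j/(ω·C) = 0 - j27.25 Ω
Step 3 — With the output port shorted to ground, the output series arm Z2 runs from the junction to ground; the shunt arm Z3 also runs from the junction to ground. They appear in parallel: Z3 || Z2 = 0.8236 - j27.23 Ω.
Step 4 — Series with input arm Z1: Z_in = Z1 + (Z3 || Z2) = 0.8236 - j2.728e+04 Ω = 2.728e+04∠-90.0° Ω.
Step 5 — Source phasor: V = 15∠-90.0° V = 0 - j15 V.
Step 6 — Current: I = V / Z = 0.0005499 - j1.66e-08 A = 0.0005499∠-0.0° A.
Step 7 — Complex power: S = V·I* = 2.49e-07 - j0.008248 VA.
Step 8 — Real power: P = Re(S) = 2.49e-07 W.
Step 9 — Reactive power: Q = Im(S) = -0.008248 VAR.
Step 10 — Apparent power: |S| = 0.008248 VA.
Step 11 — Power factor: PF = P/|S| = 3.019e-05 (leading).

(a) P = 2.49e-07 W  (b) Q = -0.008248 VAR  (c) S = 0.008248 VA  (d) PF = 3.019e-05 (leading)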